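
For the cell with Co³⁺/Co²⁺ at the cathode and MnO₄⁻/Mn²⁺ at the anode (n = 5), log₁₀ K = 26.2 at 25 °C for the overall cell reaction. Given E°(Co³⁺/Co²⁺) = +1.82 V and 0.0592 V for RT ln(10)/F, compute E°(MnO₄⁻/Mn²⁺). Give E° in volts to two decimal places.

E°cell = (0.0592/n)·log K = (0.0592/5)(26.2) = +0.310 V.
Since Co³⁺/Co²⁺ is the cathode and MnO₄⁻/Mn²⁺ the anode, E°cell = E°(Co³⁺/Co²⁺) − E°(MnO₄⁻/Mn²⁺).
So E°(MnO₄⁻/Mn²⁺) = E°(Co³⁺/Co²⁺) − E°cell = (+1.82) − (+0.310) = +1.51 V.

+1.51 V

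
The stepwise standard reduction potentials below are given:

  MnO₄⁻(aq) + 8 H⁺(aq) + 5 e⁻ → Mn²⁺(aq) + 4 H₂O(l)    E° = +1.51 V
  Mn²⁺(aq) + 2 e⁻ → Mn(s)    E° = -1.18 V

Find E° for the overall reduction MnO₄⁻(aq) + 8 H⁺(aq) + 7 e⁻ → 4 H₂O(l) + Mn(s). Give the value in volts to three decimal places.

Standard free energies of sequential steps add: ΔG°₃ = ΔG°₁ + ΔG°₂, so n₃E°₃ = n₁E°₁ + n₂E°₂.
E°₃ = (5×+1.51 + 2×-1.18) / 7 = (+5.190) / 7 = +0.741 V.
Simply averaging or adding the two E° values would be wrong; the electron-weighted sum is required.

+0.741 V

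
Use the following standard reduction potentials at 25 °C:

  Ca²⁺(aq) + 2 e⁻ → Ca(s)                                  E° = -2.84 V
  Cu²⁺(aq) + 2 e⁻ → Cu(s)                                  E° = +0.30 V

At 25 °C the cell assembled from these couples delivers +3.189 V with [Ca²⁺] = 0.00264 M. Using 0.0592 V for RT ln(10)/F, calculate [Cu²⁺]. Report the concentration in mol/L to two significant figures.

0.12 M

Cu²⁺/Cu is the cathode, Ca²⁺/Ca the anode: E°cell = +3.14 V, n = 2.
Overall reaction: Cu²⁺(aq) + Ca(s) → Cu(s) + Ca²⁺(aq); Q = [Ca²⁺]^1/[Cu²⁺]^1.
From E = E° − (0.0592/n) log Q: log Q = (E° − E)·n/0.0592 = (+3.14 − (+3.189))·2/0.0592 = -1.6554.
So 1·log[Cu²⁺] = 1·log(0.00264) − log Q = -2.5784 − (-1.6554) = -0.9230; [Cu²⁺] = 10^(-0.9230) ≈ 0.12 M.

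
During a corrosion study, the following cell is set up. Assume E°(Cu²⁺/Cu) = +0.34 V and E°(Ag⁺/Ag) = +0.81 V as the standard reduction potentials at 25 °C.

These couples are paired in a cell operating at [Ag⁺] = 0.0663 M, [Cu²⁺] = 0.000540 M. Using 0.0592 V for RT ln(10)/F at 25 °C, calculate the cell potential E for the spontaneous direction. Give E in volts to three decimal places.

Ag⁺/Ag is the cathode (higher E°), Cu²⁺/Cu the anode: E°cell = +0.81 − (+0.34) = +0.47 V, n = 2.
Overall: 2 Ag⁺(aq) + Cu(s) → 2 Ag(s) + Cu²⁺(aq)
Q = [Cu²⁺] / ([Ag⁺]^2); log Q = -0.911.
E = E° − (0.0592/n) log Q = +0.47 − (0.0592/2)(-0.911) = +0.497 V.

+0.497 V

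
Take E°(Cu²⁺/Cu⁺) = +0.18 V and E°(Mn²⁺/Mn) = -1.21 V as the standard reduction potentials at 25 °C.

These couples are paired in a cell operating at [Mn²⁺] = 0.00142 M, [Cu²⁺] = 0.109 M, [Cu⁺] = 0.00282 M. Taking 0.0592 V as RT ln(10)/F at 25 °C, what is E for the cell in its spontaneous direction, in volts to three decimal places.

Cu²⁺/Cu⁺ is the cathode (higher E°), Mn²⁺/Mn the anode: E°cell = +0.18 − (-1.21) = +1.39 V, n = 2.
Overall: 2 Cu²⁺(aq) + Mn(s) → 2 Cu⁺(aq) + Mn²⁺(aq)
Q = [Cu⁺]^2·[Mn²⁺] / ([Cu²⁺]^2); log Q = -6.022.
E = E° − (0.0592/n) log Q = +1.39 − (0.0592/2)(-6.022) = +1.568 V.

+1.568 V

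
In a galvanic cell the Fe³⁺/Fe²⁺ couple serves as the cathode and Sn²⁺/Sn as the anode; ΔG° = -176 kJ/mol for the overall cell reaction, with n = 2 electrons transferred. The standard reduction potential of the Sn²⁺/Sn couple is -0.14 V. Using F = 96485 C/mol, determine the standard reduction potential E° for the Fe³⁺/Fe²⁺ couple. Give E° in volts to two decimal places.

+0.77 V

E°cell = −ΔG°/(nF) = −(-176×10³)/((2)(96485)) = +0.912 V.
Since Fe³⁺/Fe²⁺ is the cathode and Sn²⁺/Sn the anode, E°cell = E°(Fe³⁺/Fe²⁺) − E°(Sn²⁺/Sn).
So E°(Fe³⁺/Fe²⁺) = E°cell + E°(Sn²⁺/Sn) = +0.912 + (-0.14) = +0.77 V.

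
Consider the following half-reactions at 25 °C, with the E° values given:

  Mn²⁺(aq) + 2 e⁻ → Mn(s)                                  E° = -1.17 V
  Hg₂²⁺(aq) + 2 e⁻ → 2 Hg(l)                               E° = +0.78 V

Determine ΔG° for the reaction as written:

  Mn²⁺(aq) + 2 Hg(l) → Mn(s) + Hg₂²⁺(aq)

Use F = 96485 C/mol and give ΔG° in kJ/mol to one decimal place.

+376.3 kJ/mol

As written, Mn²⁺/Mn is reduced (cathode) and Hg₂²⁺/Hg is oxidised (anode), so E°cell = (-1.17) − (+0.78) = -1.95 V.
Balancing electrons gives n = 2.
ΔG° = −nFE° = −(2)(96485)(-1.95) = 376,292 J = +376.3 kJ/mol.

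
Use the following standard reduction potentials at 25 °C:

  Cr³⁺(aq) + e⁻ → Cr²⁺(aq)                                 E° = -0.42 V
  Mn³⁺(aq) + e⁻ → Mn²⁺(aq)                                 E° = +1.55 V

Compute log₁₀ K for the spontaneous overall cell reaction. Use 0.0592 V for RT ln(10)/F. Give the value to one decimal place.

33.3

Cathode: Mn³⁺/Mn²⁺; anode: Cr³⁺/Cr²⁺. E°cell = +1.97 V, n = 1.
log K = nE°cell / 0.0592 = (1)(+1.97) / 0.0592 = 33.3.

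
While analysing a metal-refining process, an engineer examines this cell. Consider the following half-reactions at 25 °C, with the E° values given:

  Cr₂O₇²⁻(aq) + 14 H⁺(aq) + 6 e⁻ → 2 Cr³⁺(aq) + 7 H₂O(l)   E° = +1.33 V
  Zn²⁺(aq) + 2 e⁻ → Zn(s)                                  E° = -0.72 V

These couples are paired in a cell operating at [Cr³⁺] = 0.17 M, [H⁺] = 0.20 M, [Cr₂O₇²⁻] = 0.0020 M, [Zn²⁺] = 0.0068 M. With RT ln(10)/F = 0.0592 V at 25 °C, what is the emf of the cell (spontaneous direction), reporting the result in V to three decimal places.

+2.006 V

Cr₂O₇²⁻/Cr³⁺ is the cathode (higher E°), Zn²⁺/Zn the anode: E°cell = +1.33 − (-0.72) = +2.05 V, n = 6.
Overall: Cr₂O₇²⁻(aq) + 14 H⁺(aq) + 3 Zn(s) → 2 Cr³⁺(aq) + 7 H₂O(l) + 3 Zn²⁺(aq)
Q = [Cr³⁺]^2·[Zn²⁺]^3 / ([Cr₂O₇²⁻]·[H⁺]^14); log Q = 4.443.
E = E° − (0.0592/n) log Q = +2.05 − (0.0592/6)(4.443) = +2.006 V.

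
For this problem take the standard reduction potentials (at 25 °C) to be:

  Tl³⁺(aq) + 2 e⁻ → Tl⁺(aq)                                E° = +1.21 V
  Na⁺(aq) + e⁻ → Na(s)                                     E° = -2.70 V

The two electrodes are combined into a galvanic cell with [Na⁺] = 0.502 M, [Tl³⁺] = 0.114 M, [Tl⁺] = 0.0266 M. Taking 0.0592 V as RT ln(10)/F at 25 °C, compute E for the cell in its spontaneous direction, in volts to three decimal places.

+3.946 V

Tl³⁺/Tl⁺ is the cathode (higher E°), Na⁺/Na the anode: E°cell = +1.21 − (-2.70) = +3.91 V, n = 2.
Overall: Tl³⁺(aq) + 2 Na(s) → Tl⁺(aq) + 2 Na⁺(aq)
Q = [Tl⁺]·[Na⁺]^2 / ([Tl³⁺]); log Q = -1.231.
E = E° − (0.0592/n) log Q = +3.91 − (0.0592/2)(-1.231) = +3.946 V.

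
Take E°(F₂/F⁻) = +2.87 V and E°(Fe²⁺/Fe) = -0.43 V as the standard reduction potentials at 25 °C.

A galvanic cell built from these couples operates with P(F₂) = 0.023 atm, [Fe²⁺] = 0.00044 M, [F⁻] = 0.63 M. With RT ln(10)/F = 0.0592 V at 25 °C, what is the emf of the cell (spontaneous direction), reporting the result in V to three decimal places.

+3.363 V

F₂/F⁻ is the cathode (higher E°), Fe²⁺/Fe the anode: E°cell = +2.87 − (-0.43) = +3.30 V, n = 2.
Overall: F₂(g) + Fe(s) → 2 F⁻(aq) + Fe²⁺(aq)
Q = [F⁻]^2·[Fe²⁺] / (P(F₂)); log Q = -2.120.
E = E° − (0.0592/n) log Q = +3.30 − (0.0592/2)(-2.120) = +3.363 V.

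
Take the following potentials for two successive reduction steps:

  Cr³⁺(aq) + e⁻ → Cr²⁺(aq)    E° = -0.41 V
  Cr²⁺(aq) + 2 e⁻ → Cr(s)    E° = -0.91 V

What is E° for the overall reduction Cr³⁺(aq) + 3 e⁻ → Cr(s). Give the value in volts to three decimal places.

Standard free energies of sequential steps add: ΔG°₃ = ΔG°₁ + ΔG°₂, so n₃E°₃ = n₁E°₁ + n₂E°₂.
E°₃ = (1×-0.41 + 2×-0.91) / 3 = (-2.230) / 3 = -0.743 V.

-0.743 V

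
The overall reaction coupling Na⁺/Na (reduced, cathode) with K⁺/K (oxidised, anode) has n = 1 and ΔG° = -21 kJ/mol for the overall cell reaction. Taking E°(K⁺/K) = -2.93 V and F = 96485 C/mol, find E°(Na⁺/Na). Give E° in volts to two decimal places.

-2.71 V

E°cell = −ΔG°/(nF) = −(-21×10³)/((1)(96485)) = +0.218 V.
Since Na⁺/Na is the cathode and K⁺/K the anode, E°cell = E°(Na⁺/Na) − E°(K⁺/K).
So E°(Na⁺/Na) = E°cell + E°(K⁺/K) = +0.218 + (-2.93) = -2.71 V.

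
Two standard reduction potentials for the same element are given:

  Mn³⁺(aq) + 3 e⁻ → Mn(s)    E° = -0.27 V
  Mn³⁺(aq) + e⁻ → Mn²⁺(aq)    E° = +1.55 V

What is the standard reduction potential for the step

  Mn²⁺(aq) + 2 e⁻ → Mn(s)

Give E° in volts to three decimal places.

-1.180 V

Sequential free energies add, so n₃E°₃ = n₁E°₁ + n₂E°₂.
With n₃ = 3, and the known step contributing 1×(+1.55) V, the unknown satisfies 2·E° = 3×(-0.27) − 1×(+1.55) = -2.360.
E° = -2.360 / 2 = -1.180 V.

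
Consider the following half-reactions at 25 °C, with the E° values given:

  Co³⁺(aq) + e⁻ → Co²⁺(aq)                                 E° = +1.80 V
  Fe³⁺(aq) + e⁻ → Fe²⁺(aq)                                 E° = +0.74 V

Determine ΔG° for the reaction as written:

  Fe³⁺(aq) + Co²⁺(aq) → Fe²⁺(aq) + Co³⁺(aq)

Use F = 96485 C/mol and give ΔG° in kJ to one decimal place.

+102.3 kJ

As written, Fe³⁺/Fe²⁺ is reduced (cathode) and Co³⁺/Co²⁺ is oxidised (anode), so E°cell = (+0.74) − (+1.80) = -1.06 V.
Balancing electrons gives n = 1.
ΔG° = −nFE° = −(1)(96485)(-1.06) = 102,274 J = +102.3 kJ.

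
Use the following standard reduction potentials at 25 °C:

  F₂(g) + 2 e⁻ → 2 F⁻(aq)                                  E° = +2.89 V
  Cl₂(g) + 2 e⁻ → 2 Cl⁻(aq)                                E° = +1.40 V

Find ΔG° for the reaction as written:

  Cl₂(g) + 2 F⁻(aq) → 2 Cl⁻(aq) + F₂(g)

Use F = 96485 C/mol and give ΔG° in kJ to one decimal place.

As written, Cl₂/Cl⁻ is reduced (cathode) and F₂/F⁻ is oxidised (anode), so E°cell = (+1.40) − (+2.89) = -1.49 V.
Balancing electrons gives n = 2.
ΔG° = −nFE° = −(2)(96485)(-1.49) = 287,525 J = +287.5 kJ.

+287.5 kJ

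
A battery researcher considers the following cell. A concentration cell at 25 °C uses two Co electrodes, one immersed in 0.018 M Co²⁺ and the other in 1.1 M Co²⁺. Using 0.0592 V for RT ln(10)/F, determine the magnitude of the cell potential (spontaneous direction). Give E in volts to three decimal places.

+0.053 V

For a concentration cell E°cell = 0. The 1.1 M side is the cathode (reduction is favoured where [Co²⁺] is higher).
With n = 2, E = −(0.0592/2) log([Co²⁺]ₐₙ/[Co²⁺]꜀ₐₜ) = −(0.0592/2) log(0.018/1.1) = −(0.0592/2)(-1.786) = +0.053 V.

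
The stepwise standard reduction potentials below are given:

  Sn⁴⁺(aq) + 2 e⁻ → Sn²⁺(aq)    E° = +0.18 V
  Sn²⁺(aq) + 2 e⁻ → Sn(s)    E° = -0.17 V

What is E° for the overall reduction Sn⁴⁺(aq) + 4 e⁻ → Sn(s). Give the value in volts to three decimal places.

+0.005 V

Since ΔG° = −nFE° is additive over sequential reductions, n₃E°₃ = n₁E°₁ + n₂E°₂.
E°₃ = (2×+0.18 + 2×-0.17) / 4 = (+0.020) / 4 = +0.005 V.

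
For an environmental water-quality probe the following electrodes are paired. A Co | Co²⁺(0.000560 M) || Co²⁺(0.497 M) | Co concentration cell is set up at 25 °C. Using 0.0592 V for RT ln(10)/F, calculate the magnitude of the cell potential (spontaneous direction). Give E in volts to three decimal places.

+0.087 V

For a concentration cell E°cell = 0. The 0.497 M side is the cathode (reduction is favoured where [Co²⁺] is higher).
With n = 2, E = −(0.0592/2) log([Co²⁺]ₐₙ/[Co²⁺]꜀ₐₜ) = −(0.0592/2) log(0.00056/0.497) = −(0.0592/2)(-2.948) = +0.087 V.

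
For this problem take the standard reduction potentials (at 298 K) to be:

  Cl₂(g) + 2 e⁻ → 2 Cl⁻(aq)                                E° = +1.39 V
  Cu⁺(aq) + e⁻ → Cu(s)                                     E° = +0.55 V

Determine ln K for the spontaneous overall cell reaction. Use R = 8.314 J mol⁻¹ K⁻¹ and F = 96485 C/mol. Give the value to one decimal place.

Cathode: Cl₂/Cl⁻; anode: Cu⁺/Cu. E°cell = (+1.39) − (+0.55) = +0.84 V, with n = 2.
ΔG° = −nFE° = −RT ln K, so ln K = nFE°/(RT) = (2)(96485)(+0.84) / ((8.314)(298)) = 65.425.

65.4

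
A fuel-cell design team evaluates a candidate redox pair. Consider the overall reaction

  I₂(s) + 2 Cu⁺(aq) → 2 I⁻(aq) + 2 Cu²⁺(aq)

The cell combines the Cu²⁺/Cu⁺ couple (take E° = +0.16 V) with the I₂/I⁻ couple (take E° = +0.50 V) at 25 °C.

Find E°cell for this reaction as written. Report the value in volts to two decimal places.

+0.34 V

The I₂/I⁻ couple has the higher reduction potential, so it is the cathode; Cu²⁺/Cu⁺ is oxidised at the anode.
E°cell = E°(cathode) − E°(anode) = (+0.50) − (+0.16) = +0.34 V.
Since E°cell > 0, the reaction is spontaneous under standard conditions.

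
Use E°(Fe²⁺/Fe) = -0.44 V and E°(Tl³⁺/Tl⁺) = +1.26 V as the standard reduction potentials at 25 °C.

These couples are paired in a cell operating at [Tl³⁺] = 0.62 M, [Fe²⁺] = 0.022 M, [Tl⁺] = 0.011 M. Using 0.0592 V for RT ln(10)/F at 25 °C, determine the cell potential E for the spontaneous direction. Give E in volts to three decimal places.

Tl³⁺/Tl⁺ is the cathode (higher E°), Fe²⁺/Fe the anode: E°cell = +1.26 − (-0.44) = +1.70 V, n = 2.
Overall: Tl³⁺(aq) + Fe(s) → Tl⁺(aq) + Fe²⁺(aq)
Q = [Tl⁺]·[Fe²⁺] / ([Tl³⁺]); log Q = -3.409.
E = E° − (0.0592/n) log Q = +1.70 − (0.0592/2)(-3.409) = +1.801 V.

+1.801 V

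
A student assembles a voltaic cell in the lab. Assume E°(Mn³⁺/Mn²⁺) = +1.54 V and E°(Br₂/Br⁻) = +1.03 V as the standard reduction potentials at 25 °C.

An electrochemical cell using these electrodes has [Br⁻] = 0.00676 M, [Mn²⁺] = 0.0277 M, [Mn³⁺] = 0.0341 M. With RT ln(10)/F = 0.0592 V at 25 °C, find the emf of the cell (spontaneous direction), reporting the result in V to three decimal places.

+0.387 V

Mn³⁺/Mn²⁺ is the cathode (higher E°), Br₂/Br⁻ the anode: E°cell = +1.54 − (+1.03) = +0.51 V, n = 2.
Overall: 2 Mn³⁺(aq) + 2 Br⁻(aq) → 2 Mn²⁺(aq) + Br₂(l)
Q = [Mn²⁺]^2 / ([Mn³⁺]^2·[Br⁻]^2); log Q = 4.160.
E = E° − (0.0592/n) log Q = +0.51 − (0.0592/2)(4.160) = +0.387 V.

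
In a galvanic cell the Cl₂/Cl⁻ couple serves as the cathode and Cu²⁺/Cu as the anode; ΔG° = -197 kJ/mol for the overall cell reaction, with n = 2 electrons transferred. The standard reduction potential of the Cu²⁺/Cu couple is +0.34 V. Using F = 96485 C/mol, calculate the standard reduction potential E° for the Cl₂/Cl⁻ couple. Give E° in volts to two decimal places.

+1.36 V

E°cell = −ΔG°/(nF) = −(-197×10³)/((2)(96485)) = +1.021 V.
Since Cl₂/Cl⁻ is the cathode and Cu²⁺/Cu the anode, E°cell = E°(Cl₂/Cl⁻) − E°(Cu²⁺/Cu).
So E°(Cl₂/Cl⁻) = E°cell + E°(Cu²⁺/Cu) = +1.021 + (+0.34) = +1.36 V.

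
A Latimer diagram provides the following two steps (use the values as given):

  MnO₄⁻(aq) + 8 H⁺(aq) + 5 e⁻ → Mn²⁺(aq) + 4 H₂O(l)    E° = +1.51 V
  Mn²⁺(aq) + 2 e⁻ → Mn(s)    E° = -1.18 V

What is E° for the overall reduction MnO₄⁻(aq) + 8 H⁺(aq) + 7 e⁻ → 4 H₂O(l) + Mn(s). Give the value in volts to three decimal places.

+0.741 V

Adding the free-energy changes (−nFE°) of the two steps gives −n₃FE°₃ = −n₁FE°₁ − n₂FE°₂.
E°₃ = (5×+1.51 + 2×-1.18) / 7 = (+5.190) / 7 = +0.741 V.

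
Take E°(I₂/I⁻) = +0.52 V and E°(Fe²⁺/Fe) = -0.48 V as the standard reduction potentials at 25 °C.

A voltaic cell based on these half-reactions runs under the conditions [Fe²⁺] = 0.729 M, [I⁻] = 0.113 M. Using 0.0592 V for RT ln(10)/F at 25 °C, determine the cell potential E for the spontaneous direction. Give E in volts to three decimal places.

+1.060 V

I₂/I⁻ is the cathode (higher E°), Fe²⁺/Fe the anode: E°cell = +0.52 − (-0.48) = +1.00 V, n = 2.
Overall: I₂(s) + Fe(s) → 2 I⁻(aq) + Fe²⁺(aq)
Q = [I⁻]^2·[Fe²⁺]; log Q = -2.031.
E = E° − (0.0592/n) log Q = +1.00 − (0.0592/2)(-2.031) = +1.060 V.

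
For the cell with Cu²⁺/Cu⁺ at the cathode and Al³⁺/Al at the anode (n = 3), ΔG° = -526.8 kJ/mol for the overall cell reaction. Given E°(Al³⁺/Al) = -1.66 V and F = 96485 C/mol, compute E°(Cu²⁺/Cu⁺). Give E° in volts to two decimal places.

E°cell = −ΔG°/(nF) = −(-526.8×10³)/((3)(96485)) = +1.820 V.
Since Cu²⁺/Cu⁺ is the cathode and Al³⁺/Al the anode, E°cell = E°(Cu²⁺/Cu⁺) − E°(Al³⁺/Al).
So E°(Cu²⁺/Cu⁺) = E°cell + E°(Al³⁺/Al) = +1.820 + (-1.66) = +0.16 V.

+0.16 V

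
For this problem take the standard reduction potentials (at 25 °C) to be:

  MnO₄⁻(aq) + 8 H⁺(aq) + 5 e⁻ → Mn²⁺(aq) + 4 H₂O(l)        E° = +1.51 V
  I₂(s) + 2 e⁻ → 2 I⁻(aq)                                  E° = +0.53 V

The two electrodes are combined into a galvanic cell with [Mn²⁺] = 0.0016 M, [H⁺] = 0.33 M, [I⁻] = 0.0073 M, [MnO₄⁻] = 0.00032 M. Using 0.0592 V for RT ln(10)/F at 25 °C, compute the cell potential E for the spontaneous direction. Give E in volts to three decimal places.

+0.800 V

MnO₄⁻/Mn²⁺ is the cathode (higher E°), I₂/I⁻ the anode: E°cell = +1.51 − (+0.53) = +0.98 V, n = 10.
Overall: 2 MnO₄⁻(aq) + 16 H⁺(aq) + 10 I⁻(aq) → 2 Mn²⁺(aq) + 8 H₂O(l) + 5 I₂(s)
Q = [Mn²⁺]^2 / ([MnO₄⁻]^2·[H⁺]^16·[I⁻]^10); log Q = 30.468.
E = E° − (0.0592/n) log Q = +0.98 − (0.0592/10)(30.468) = +0.800 V.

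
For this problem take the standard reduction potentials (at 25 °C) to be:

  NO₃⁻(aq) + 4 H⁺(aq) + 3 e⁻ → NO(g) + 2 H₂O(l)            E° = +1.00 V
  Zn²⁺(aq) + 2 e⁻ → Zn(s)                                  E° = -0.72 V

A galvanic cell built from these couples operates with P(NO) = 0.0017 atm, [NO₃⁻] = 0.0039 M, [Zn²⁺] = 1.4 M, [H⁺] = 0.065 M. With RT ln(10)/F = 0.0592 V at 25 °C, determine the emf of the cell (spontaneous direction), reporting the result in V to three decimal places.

+1.629 V

NO₃⁻/NO is the cathode (higher E°), Zn²⁺/Zn the anode: E°cell = +1.00 − (-0.72) = +1.72 V, n = 6.
Overall: 2 NO₃⁻(aq) + 8 H⁺(aq) + 3 Zn(s) → 2 NO(g) + 4 H₂O(l) + 3 Zn²⁺(aq)
Q = P(NO)^2·[Zn²⁺]^3 / ([NO₃⁻]^2·[H⁺]^8); log Q = 9.214.
E = E° − (0.0592/n) log Q = +1.72 − (0.0592/6)(9.214) = +1.629 V.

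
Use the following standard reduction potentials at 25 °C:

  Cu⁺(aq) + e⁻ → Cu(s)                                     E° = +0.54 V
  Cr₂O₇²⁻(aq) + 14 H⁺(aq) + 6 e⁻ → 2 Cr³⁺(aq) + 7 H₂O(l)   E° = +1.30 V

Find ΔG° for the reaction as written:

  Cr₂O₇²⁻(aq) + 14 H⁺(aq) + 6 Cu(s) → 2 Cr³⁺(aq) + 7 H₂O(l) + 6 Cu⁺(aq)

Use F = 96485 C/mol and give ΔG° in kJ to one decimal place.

As written, Cr₂O₇²⁻/Cr³⁺ is reduced (cathode) and Cu⁺/Cu is oxidised (anode), so E°cell = (+1.30) − (+0.54) = +0.76 V.
Balancing electrons gives n = 6.
ΔG° = −nFE° = −(6)(96485)(+0.76) = -439,972 J = -440.0 kJ.

-440.0 kJ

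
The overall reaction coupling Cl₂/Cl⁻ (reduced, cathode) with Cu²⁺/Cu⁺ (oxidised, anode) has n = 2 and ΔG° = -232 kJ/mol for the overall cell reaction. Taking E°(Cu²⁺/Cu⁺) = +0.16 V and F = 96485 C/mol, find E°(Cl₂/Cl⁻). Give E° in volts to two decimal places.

+1.36 V

E°cell = −ΔG°/(nF) = −(-232×10³)/((2)(96485)) = +1.202 V.
Since Cl₂/Cl⁻ is the cathode and Cu²⁺/Cu⁺ the anode, E°cell = E°(Cl₂/Cl⁻) − E°(Cu²⁺/Cu⁺).
So E°(Cl₂/Cl⁻) = E°cell + E°(Cu²⁺/Cu⁺) = +1.202 + (+0.16) = +1.36 V.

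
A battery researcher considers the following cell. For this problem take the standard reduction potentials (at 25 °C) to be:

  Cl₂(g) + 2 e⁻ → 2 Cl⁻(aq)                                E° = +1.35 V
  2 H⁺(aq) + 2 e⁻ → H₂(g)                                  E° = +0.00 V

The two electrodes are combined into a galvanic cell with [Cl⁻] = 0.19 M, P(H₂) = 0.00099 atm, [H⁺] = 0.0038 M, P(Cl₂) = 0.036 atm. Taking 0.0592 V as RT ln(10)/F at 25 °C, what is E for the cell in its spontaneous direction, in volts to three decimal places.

+1.404 V

Cl₂/Cl⁻ is the cathode (higher E°), H⁺/H₂ the anode: E°cell = +1.35 − (+0.00) = +1.35 V, n = 2.
Overall: Cl₂(g) + H₂(g) → 2 Cl⁻(aq) + 2 H⁺(aq)
Q = [Cl⁻]^2·[H⁺]^2 / (P(Cl₂)·P(H₂)); log Q = -1.835.
E = E° − (0.0592/n) log Q = +1.35 − (0.0592/2)(-1.835) = +1.404 V.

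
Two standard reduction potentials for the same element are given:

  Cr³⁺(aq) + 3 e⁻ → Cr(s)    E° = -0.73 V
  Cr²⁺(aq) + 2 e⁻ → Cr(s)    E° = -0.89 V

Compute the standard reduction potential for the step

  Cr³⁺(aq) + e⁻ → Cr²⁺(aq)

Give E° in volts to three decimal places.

-0.410 V

Sequential free energies add, so n₃E°₃ = n₁E°₁ + n₂E°₂.
With n₃ = 3, and the known step contributing 2×(-0.89) V, the unknown satisfies 1·E° = 3×(-0.73) − 2×(-0.89) = -0.410.
E° = -0.410 / 1 = -0.410 V.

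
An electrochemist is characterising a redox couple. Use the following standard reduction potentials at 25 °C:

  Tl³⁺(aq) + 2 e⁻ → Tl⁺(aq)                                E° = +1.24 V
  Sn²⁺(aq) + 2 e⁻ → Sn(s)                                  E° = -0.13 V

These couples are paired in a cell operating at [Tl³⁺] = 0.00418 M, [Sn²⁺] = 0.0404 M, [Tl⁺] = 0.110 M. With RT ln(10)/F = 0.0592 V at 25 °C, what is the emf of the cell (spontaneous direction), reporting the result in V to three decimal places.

Tl³⁺/Tl⁺ is the cathode (higher E°), Sn²⁺/Sn the anode: E°cell = +1.24 − (-0.13) = +1.37 V, n = 2.
Overall: Tl³⁺(aq) + Sn(s) → Tl⁺(aq) + Sn²⁺(aq)
Q = [Tl⁺]·[Sn²⁺] / ([Tl³⁺]); log Q = 0.027.
E = E° − (0.0592/n) log Q = +1.37 − (0.0592/2)(0.027) = +1.369 V.

+1.369 V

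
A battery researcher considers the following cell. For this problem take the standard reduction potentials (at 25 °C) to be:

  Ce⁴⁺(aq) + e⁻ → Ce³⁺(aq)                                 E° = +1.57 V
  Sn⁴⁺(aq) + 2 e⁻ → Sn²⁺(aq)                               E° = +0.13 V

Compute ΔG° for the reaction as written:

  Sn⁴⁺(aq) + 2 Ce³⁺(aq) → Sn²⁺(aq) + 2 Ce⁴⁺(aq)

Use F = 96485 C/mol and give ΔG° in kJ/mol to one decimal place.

+277.9 kJ/mol

As written, Sn⁴⁺/Sn²⁺ is reduced (cathode) and Ce⁴⁺/Ce³⁺ is oxidised (anode), so E°cell = (+0.13) − (+1.57) = -1.44 V.
Balancing electrons gives n = 2.
ΔG° = −nFE° = −(2)(96485)(-1.44) = 277,877 J = +277.9 kJ/mol.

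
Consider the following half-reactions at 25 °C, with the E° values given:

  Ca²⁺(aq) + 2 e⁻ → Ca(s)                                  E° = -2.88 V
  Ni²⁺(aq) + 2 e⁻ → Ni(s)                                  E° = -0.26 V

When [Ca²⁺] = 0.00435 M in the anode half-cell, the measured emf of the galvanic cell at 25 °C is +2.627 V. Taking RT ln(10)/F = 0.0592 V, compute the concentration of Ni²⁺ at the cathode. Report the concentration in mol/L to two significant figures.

Ni²⁺/Ni is the cathode, Ca²⁺/Ca the anode: E°cell = +2.62 V, n = 2.
Overall reaction: Ni²⁺(aq) + Ca(s) → Ni(s) + Ca²⁺(aq); Q = [Ca²⁺]^1/[Ni²⁺]^1.
From E = E° − (0.0592/n) log Q: log Q = (E° − E)·n/0.0592 = (+2.62 − (+2.627))·2/0.0592 = -0.2365.
So 1·log[Ni²⁺] = 1·log(0.00435) − log Q = -2.3615 − (-0.2365) = -2.1250; [Ni²⁺] = 10^(-2.1250) ≈ 0.0075 M.

0.0075 M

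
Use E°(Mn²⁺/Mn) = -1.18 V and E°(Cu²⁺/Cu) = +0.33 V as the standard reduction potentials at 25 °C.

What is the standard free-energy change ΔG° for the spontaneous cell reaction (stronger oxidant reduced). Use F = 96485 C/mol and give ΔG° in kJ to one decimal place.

Cu²⁺/Cu (E° = +0.33 V) is the cathode; Mn²⁺/Mn (E° = -1.18 V) is the anode, so E°cell = +1.51 V.
Balancing electrons gives n = 2 (lcm of 2 and 2).
ΔG° = −nFE° = −(2)(96485)(+1.51) = -291,385 J = -291.4 kJ.

-291.4 kJ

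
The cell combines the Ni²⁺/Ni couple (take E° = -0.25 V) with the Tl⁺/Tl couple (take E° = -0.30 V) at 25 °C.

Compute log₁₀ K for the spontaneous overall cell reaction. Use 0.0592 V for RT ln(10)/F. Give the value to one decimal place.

Cathode: Ni²⁺/Ni; anode: Tl⁺/Tl. E°cell = +0.05 V, n = 2.
log K = nE°cell / 0.0592 = (2)(+0.05) / 0.0592 = 1.7.

1.7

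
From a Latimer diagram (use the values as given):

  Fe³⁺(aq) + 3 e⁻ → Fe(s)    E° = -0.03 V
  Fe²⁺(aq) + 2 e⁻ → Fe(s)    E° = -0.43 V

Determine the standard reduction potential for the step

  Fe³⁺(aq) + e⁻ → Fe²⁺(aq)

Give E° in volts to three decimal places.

+0.770 V

Sequential free energies add, so n₃E°₃ = n₁E°₁ + n₂E°₂.
With n₃ = 3, and the known step contributing 2×(-0.43) V, the unknown satisfies 1·E° = 3×(-0.03) − 2×(-0.43) = +0.770.
E° = +0.770 / 1 = +0.770 V.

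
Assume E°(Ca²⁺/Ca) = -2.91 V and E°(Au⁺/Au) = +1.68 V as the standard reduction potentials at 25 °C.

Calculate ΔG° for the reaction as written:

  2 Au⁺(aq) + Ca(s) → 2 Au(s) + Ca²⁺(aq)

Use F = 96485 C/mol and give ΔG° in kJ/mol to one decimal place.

-885.7 kJ/mol

As written, Au⁺/Au is reduced (cathode) and Ca²⁺/Ca is oxidised (anode), so E°cell = (+1.68) − (-2.91) = +4.59 V.
Balancing electrons gives n = 2.
ΔG° = −nFE° = −(2)(96485)(+4.59) = -885,732 J = -885.7 kJ/mol.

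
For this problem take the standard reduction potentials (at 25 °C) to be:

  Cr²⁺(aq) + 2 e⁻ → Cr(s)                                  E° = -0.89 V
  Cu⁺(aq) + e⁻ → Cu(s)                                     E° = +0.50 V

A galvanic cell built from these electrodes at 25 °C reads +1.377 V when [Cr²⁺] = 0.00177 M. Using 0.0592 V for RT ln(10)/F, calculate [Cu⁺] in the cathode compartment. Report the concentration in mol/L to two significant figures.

Cu⁺/Cu is the cathode, Cr²⁺/Cr the anode: E°cell = +1.39 V, n = 2.
Overall reaction: 2 Cu⁺(aq) + Cr(s) → 2 Cu(s) + Cr²⁺(aq); Q = [Cr²⁺]^1/[Cu⁺]^2.
From E = E° − (0.0592/n) log Q: log Q = (E° − E)·n/0.0592 = (+1.39 − (+1.377))·2/0.0592 = 0.4392.
So 2·log[Cu⁺] = 1·log(0.00177) − log Q = -2.7520 − (0.4392) = -3.1912; log[Cu⁺] = -3.1912 / 2 = -1.5956; [Cu⁺] = 10^(-1.5956) ≈ 0.025 M.

0.025 M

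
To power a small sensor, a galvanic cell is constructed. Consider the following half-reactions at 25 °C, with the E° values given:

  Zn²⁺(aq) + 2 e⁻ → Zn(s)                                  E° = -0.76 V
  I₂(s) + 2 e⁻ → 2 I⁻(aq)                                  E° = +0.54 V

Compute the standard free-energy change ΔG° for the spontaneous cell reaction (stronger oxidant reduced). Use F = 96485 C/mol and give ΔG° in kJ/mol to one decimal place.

-250.9 kJ/mol

I₂/I⁻ (E° = +0.54 V) is the cathode; Zn²⁺/Zn (E° = -0.76 V) is the anode, so E°cell = +1.30 V.
Balancing electrons gives n = 2 (lcm of 2 and 2).
ΔG° = −nFE° = −(2)(96485)(+1.30) = -250,861 J = -250.9 kJ/mol.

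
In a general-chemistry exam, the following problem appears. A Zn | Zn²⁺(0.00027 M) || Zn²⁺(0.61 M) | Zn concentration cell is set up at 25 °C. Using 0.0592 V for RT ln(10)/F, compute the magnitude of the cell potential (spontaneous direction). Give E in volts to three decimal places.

For a concentration cell E°cell = 0. The 0.61 M side is the cathode (reduction is favoured where [Zn²⁺] is higher).
With n = 2, E = −(0.0592/2) log([Zn²⁺]ₐₙ/[Zn²⁺]꜀ₐₜ) = −(0.0592/2) log(0.00027/0.61) = −(0.0592/2)(-3.354) = +0.099 V.

+0.099 V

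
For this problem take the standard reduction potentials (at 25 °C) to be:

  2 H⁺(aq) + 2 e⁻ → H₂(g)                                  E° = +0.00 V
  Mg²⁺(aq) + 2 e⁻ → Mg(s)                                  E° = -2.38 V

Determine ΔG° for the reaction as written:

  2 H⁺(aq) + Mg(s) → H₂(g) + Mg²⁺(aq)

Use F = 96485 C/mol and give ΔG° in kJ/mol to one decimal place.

-459.3 kJ/mol

As written, H⁺/H₂ is reduced (cathode) and Mg²⁺/Mg is oxidised (anode), so E°cell = (+0.00) − (-2.38) = +2.38 V.
Balancing electrons gives n = 2.
ΔG° = −nFE° = −(2)(96485)(+2.38) = -459,269 J = -459.3 kJ/mol.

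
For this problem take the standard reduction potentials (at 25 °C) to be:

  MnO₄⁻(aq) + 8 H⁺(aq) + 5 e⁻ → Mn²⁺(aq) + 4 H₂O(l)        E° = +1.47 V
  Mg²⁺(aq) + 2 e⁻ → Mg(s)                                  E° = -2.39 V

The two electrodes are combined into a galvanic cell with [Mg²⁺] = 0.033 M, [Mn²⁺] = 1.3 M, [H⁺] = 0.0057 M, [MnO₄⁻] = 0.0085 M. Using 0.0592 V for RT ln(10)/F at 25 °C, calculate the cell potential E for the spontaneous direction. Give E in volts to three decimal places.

+3.665 V

MnO₄⁻/Mn²⁺ is the cathode (higher E°), Mg²⁺/Mg the anode: E°cell = +1.47 − (-2.39) = +3.86 V, n = 10.
Overall: 2 MnO₄⁻(aq) + 16 H⁺(aq) + 5 Mg(s) → 2 Mn²⁺(aq) + 8 H₂O(l) + 5 Mg²⁺(aq)
Q = [Mn²⁺]^2·[Mg²⁺]^5 / ([MnO₄⁻]^2·[H⁺]^16); log Q = 32.868.
E = E° − (0.0592/n) log Q = +3.86 − (0.0592/10)(32.868) = +3.665 V.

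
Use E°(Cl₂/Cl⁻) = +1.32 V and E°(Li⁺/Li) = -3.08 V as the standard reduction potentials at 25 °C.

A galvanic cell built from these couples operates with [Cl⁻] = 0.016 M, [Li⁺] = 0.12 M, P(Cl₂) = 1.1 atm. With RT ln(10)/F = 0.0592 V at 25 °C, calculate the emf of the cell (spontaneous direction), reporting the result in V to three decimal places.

+4.562 V

Cl₂/Cl⁻ is the cathode (higher E°), Li⁺/Li the anode: E°cell = +1.32 − (-3.08) = +4.40 V, n = 2.
Overall: Cl₂(g) + 2 Li(s) → 2 Cl⁻(aq) + 2 Li⁺(aq)
Q = [Cl⁻]^2·[Li⁺]^2 / (P(Cl₂)); log Q = -5.475.
E = E° − (0.0592/n) log Q = +4.40 − (0.0592/2)(-5.475) = +4.562 V.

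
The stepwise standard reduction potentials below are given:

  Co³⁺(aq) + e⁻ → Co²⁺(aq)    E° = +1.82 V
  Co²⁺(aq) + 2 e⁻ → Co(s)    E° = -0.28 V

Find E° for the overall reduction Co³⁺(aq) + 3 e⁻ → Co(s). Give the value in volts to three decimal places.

+0.420 V

Adding the free-energy changes (−nFE°) of the two steps gives −n₃FE°₃ = −n₁FE°₁ − n₂FE°₂.
E°₃ = (1×+1.82 + 2×-0.28) / 3 = (+1.260) / 3 = +0.420 V.
E° values themselves are not directly additive — weighting by electron count is essential.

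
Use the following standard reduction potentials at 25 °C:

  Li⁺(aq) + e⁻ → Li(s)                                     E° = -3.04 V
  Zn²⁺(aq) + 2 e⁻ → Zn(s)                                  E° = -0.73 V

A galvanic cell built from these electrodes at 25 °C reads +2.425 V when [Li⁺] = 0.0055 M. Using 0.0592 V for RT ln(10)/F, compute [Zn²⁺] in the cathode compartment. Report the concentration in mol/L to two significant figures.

Zn²⁺/Zn is the cathode, Li⁺/Li the anode: E°cell = +2.31 V, n = 2.
Overall reaction: Zn²⁺(aq) + 2 Li(s) → Zn(s) + 2 Li⁺(aq); Q = [Li⁺]^2/[Zn²⁺]^1.
From E = E° − (0.0592/n) log Q: log Q = (E° − E)·n/0.0592 = (+2.31 − (+2.425))·2/0.0592 = -3.8851.
So 1·log[Zn²⁺] = 2·log(0.0055) − log Q = -4.5193 − (-3.8851) = -0.6342; [Zn²⁺] = 10^(-0.6342) ≈ 0.23 M.

0.23 M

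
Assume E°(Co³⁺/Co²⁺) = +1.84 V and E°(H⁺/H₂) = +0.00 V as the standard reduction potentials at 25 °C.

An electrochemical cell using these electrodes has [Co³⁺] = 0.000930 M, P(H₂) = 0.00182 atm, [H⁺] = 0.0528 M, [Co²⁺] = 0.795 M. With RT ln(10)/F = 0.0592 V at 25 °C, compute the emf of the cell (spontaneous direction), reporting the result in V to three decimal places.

Co³⁺/Co²⁺ is the cathode (higher E°), H⁺/H₂ the anode: E°cell = +1.84 − (+0.00) = +1.84 V, n = 2.
Overall: 2 Co³⁺(aq) + H₂(g) → 2 Co²⁺(aq) + 2 H⁺(aq)
Q = [Co²⁺]^2·[H⁺]^2 / ([Co³⁺]^2·P(H₂)); log Q = 6.049.
E = E° − (0.0592/n) log Q = +1.84 − (0.0592/2)(6.049) = +1.661 V.

+1.661 V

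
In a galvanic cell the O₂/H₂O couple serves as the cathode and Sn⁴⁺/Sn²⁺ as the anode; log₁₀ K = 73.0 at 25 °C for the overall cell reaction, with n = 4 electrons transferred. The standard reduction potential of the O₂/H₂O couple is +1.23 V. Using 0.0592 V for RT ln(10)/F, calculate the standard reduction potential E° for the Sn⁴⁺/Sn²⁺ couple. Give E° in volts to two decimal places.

+0.15 V

E°cell = (0.0592/n)·log K = (0.0592/4)(73.0) = +1.080 V.
Since O₂/H₂O is the cathode and Sn⁴⁺/Sn²⁺ the anode, E°cell = E°(O₂/H₂O) − E°(Sn⁴⁺/Sn²⁺).
So E°(Sn⁴⁺/Sn²⁺) = E°(O₂/H₂O) − E°cell = (+1.23) − (+1.080) = +0.15 V.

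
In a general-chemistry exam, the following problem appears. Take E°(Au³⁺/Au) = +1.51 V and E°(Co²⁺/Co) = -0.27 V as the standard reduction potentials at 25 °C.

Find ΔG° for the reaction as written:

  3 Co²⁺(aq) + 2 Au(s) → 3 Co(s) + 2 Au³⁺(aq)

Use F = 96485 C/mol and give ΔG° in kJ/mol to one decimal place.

+1030.5 kJ/mol

As written, Co²⁺/Co is reduced (cathode) and Au³⁺/Au is oxidised (anode), so E°cell = (-0.27) − (+1.51) = -1.78 V.
Balancing electrons gives n = 6.
ΔG° = −nFE° = −(6)(96485)(-1.78) = 1,030,460 J = +1030.5 kJ/mol.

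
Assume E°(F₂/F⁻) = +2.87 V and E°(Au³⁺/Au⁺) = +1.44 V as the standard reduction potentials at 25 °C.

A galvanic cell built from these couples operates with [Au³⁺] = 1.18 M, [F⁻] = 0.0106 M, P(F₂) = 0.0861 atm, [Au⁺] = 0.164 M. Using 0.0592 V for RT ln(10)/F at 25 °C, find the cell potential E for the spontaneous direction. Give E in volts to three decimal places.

+1.490 V

F₂/F⁻ is the cathode (higher E°), Au³⁺/Au⁺ the anode: E°cell = +2.87 − (+1.44) = +1.43 V, n = 2.
Overall: F₂(g) + Au⁺(aq) → 2 F⁻(aq) + Au³⁺(aq)
Q = [F⁻]^2·[Au³⁺] / (P(F₂)·[Au⁺]); log Q = -2.027.
E = E° − (0.0592/n) log Q = +1.43 − (0.0592/2)(-2.027) = +1.490 V.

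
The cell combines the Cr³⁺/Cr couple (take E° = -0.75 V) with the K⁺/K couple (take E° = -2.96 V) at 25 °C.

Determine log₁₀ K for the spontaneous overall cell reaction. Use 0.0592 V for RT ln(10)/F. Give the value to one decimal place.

Cathode: Cr³⁺/Cr; anode: K⁺/K. E°cell = +2.21 V, n = 3.
log K = nE°cell / 0.0592 = (3)(+2.21) / 0.0592 = 112.0.

112.0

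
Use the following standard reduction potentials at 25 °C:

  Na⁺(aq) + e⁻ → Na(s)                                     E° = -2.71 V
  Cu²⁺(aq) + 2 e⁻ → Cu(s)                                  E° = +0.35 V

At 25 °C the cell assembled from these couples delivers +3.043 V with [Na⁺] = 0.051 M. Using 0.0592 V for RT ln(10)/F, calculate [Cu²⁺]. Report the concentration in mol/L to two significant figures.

0.00069 M

Cu²⁺/Cu is the cathode, Na⁺/Na the anode: E°cell = +3.06 V, n = 2.
Overall reaction: Cu²⁺(aq) + 2 Na(s) → Cu(s) + 2 Na⁺(aq); Q = [Na⁺]^2/[Cu²⁺]^1.
From E = E° − (0.0592/n) log Q: log Q = (E° − E)·n/0.0592 = (+3.06 − (+3.043))·2/0.0592 = 0.5743.
So 1·log[Cu²⁺] = 2·log(0.051) − log Q = -2.5849 − (0.5743) = -3.1592; [Cu²⁺] = 10^(-3.1592) ≈ 0.00069 M.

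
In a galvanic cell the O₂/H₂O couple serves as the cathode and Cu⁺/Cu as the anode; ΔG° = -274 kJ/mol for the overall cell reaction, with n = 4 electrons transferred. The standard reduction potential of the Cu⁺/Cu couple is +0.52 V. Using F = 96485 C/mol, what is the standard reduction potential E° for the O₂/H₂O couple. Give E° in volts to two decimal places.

+1.23 V

E°cell = −ΔG°/(nF) = −(-274×10³)/((4)(96485)) = +0.710 V.
Since O₂/H₂O is the cathode and Cu⁺/Cu the anode, E°cell = E°(O₂/H₂O) − E°(Cu⁺/Cu).
So E°(O₂/H₂O) = E°cell + E°(Cu⁺/Cu) = +0.710 + (+0.52) = +1.23 V.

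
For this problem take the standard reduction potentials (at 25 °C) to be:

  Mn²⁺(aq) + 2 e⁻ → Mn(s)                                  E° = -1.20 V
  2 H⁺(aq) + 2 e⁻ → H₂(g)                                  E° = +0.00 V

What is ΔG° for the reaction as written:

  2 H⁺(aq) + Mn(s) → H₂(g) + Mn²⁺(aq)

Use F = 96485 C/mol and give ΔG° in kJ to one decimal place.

As written, H⁺/H₂ is reduced (cathode) and Mn²⁺/Mn is oxidised (anode), so E°cell = (+0.00) − (-1.20) = +1.20 V.
Balancing electrons gives n = 2.
ΔG° = −nFE° = −(2)(96485)(+1.20) = -231,564 J = -231.6 kJ.

-231.6 kJ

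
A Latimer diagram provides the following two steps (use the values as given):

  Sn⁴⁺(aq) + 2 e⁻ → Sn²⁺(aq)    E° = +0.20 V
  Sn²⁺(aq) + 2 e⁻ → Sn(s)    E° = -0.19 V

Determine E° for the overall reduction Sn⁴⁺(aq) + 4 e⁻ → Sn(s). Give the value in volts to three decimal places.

+0.005 V

Standard free energies of sequential steps add: ΔG°₃ = ΔG°₁ + ΔG°₂, so n₃E°₃ = n₁E°₁ + n₂E°₂.
E°₃ = (2×+0.20 + 2×-0.19) / 4 = (+0.020) / 4 = +0.005 V.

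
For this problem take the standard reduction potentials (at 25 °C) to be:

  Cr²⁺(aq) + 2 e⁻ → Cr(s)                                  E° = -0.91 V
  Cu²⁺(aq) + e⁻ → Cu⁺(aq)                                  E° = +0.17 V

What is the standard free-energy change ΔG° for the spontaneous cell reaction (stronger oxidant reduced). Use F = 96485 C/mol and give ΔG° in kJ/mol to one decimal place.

-208.4 kJ/mol

Cu²⁺/Cu⁺ (E° = +0.17 V) is the cathode; Cr²⁺/Cr (E° = -0.91 V) is the anode, so E°cell = +1.08 V.
Balancing electrons gives n = 2 (lcm of 1 and 2).
ΔG° = −nFE° = −(2)(96485)(+1.08) = -208,408 J = -208.4 kJ/mol.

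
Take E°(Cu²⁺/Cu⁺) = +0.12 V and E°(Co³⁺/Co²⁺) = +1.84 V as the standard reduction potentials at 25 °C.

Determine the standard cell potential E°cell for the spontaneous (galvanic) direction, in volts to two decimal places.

The Co³⁺/Co²⁺ couple has the higher reduction potential, so it is the cathode; Cu²⁺/Cu⁺ is oxidised at the anode.
E°cell = E°(cathode) − E°(anode) = (+1.84) − (+0.12) = +1.72 V.

+1.72 V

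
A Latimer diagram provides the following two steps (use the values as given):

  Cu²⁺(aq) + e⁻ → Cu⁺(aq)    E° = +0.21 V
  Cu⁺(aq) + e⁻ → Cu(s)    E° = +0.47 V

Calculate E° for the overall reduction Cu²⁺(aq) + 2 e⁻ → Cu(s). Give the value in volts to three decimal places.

Standard free energies of sequential steps add: ΔG°₃ = ΔG°₁ + ΔG°₂, so n₃E°₃ = n₁E°₁ + n₂E°₂.
E°₃ = (1×+0.21 + 1×+0.47) / 2 = (+0.680) / 2 = +0.340 V.

+0.340 V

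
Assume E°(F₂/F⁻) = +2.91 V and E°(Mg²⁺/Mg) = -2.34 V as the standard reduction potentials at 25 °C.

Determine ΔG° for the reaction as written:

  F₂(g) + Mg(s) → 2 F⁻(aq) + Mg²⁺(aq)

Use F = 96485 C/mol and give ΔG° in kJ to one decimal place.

As written, F₂/F⁻ is reduced (cathode) and Mg²⁺/Mg is oxidised (anode), so E°cell = (+2.91) − (-2.34) = +5.25 V.
Balancing electrons gives n = 2.
ΔG° = −nFE° = −(2)(96485)(+5.25) = -1,013,092 J = -1013.1 kJ.

-1013.1 kJ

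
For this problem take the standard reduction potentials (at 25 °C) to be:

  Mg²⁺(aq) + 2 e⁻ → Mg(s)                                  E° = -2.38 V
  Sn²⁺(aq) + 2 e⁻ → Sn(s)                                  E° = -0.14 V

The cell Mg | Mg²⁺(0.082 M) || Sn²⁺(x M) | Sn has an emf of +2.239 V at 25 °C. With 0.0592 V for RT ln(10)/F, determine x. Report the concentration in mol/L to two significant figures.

0.076 M

Sn²⁺/Sn is the cathode, Mg²⁺/Mg the anode: E°cell = +2.24 V, n = 2.
Overall reaction: Sn²⁺(aq) + Mg(s) → Sn(s) + Mg²⁺(aq); Q = [Mg²⁺]^1/[Sn²⁺]^1.
From E = E° − (0.0592/n) log Q: log Q = (E° − E)·n/0.0592 = (+2.24 − (+2.239))·2/0.0592 = 0.0338.
So 1·log[Sn²⁺] = 1·log(0.082) − log Q = -1.0862 − (0.0338) = -1.1200; [Sn²⁺] = 10^(-1.1200) ≈ 0.076 M.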